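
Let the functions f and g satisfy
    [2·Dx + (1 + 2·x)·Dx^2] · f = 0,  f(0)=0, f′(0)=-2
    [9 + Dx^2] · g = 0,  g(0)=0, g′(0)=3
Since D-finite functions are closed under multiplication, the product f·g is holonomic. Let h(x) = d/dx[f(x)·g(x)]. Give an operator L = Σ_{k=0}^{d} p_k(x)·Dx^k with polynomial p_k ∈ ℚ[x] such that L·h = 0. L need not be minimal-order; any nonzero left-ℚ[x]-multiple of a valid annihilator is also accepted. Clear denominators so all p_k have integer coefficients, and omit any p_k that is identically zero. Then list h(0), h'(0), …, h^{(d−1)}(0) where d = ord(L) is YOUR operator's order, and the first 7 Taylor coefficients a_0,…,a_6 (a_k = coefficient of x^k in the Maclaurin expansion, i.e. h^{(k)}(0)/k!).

L = (-1890 - 5103·x + 24057·x^2 + 163296·x^3 + 344088·x^4 + 314928·x^5 + 104976·x^6) + (-297 + 1998·x + 19440·x^2 + 51840·x^3 + 58320·x^4 + 23328·x^5)·Dx + (-147 + 738·x + 11106·x^2 + 44064·x^3 + 80352·x^4 + 69984·x^5 + 23328·x^6)·Dx^2 + (-33 + 222·x + 2160·x^2 + 5760·x^3 + 6480·x^4 + 2592·x^5)·Dx^3 + (7 + 145·x + 937·x^2 + 2880·x^3 + 4680·x^4 + 3888·x^5 + 1296·x^6)·Dx^4  (order 4).
h: a_k = 0, -12, 18, 4, 15, -135/2, 2527/20, …
ICs: h(0) = 0, h′(0) = -12, h′′(0) = 36, h′′′(0) = 24.

f: a_k = 0, -2, 2, -8/3, 4, -32/5, 32/3, …
g: a_k = 0, 3, 0, -9/2, 0, 81/40, 0, …
Product ⇒ symmetric product L₀, ord ≤ 4.
Differentiate: ansatz ord ≤ ord L₀ ⇒ L.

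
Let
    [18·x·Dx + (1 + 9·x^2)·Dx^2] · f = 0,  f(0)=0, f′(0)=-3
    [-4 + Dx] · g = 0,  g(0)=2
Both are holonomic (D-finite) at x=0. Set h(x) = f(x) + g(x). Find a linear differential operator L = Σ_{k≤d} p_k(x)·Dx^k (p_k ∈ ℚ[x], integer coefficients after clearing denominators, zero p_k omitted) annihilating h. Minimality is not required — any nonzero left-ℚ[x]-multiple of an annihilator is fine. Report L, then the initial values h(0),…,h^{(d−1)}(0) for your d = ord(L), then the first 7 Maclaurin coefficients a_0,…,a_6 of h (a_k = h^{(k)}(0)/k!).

L = (36 - 144·x - 972·x^2 - 1296·x^3)·Dx + (-17 + 99·x^2 - 648·x^4)·Dx^2 + (2 + 9·x + 36·x^2 + 81·x^3 + 162·x^4)·Dx^3  (order 3).
h: a_k = 2, 5, 16, 91/3, 64/3, -473/15, 512/45, …
ICs: h(0) = 2, h′(0) = 5, h′′(0) = 32.

f: a_k = 0, -3, 0, 9, 0, -243/5, 0, …
g: a_k = 2, 8, 16, 64/3, 64/3, 256/15, 512/45, …
Weyl lclm of L_f,L_g ⇒ L₀ (ord ≤ 3).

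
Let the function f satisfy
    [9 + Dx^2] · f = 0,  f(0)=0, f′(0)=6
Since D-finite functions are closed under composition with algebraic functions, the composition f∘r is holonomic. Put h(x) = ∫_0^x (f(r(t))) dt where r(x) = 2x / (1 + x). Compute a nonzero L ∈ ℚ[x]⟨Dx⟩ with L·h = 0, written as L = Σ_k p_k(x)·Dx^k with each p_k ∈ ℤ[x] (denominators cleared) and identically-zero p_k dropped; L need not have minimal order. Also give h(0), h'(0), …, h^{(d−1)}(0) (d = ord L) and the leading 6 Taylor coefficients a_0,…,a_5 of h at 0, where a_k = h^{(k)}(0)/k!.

L = 36·Dx + (2 + 6·x + 6·x^2 + 2·x^3)·Dx^2 + (1 + 4·x + 6·x^2 + 4·x^3 + x^4)·Dx^3  (order 3).
h: a_k = 0, 0, 6, -4, -15, 204/5, …
ICs: h(0) = 0, h′(0) = 0, h′′(0) = 12.

f: a_k = 0, 6, 0, -9, 0, 81/20, …
h₀=f(r): pull back L_f along r ⇒ L₀.
∫: right-multiply L₀ by Dx.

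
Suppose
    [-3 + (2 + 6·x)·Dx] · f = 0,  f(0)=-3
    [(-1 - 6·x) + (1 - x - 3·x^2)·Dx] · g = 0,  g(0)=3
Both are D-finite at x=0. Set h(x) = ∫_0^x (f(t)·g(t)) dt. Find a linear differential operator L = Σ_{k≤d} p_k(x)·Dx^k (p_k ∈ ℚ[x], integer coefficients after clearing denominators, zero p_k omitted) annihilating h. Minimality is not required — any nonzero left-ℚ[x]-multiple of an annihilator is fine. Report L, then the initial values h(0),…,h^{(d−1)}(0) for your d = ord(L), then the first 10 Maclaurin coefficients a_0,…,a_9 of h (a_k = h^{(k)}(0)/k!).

L = (5 + 15·x + 27·x^2)·Dx + (-2 - 4·x + 12·x^2 + 18·x^3)·Dx^2  (order 2).
h: a_k = 0, -9, -45/4, -105/8, -1953/64, -27099/640, -54417/512, -1165599/7168, -6898761/16384, -21882851/32768, …
ICs: h(0) = 0, h′(0) = -9.

f: a_k = -3, -9/2, 27/8, -81/16, 1215/128, -5103/256, 45927/1024, -216513/2048, 8444007/32768, -42220035/65536, …
g: a_k = 3, 3, 12, 21, 57, 120, 291, 651, 1524, 3477, …
Product ⇒ symmetric product L₀, ord ≤ 1.
∫: right-multiply L₀ by Dx.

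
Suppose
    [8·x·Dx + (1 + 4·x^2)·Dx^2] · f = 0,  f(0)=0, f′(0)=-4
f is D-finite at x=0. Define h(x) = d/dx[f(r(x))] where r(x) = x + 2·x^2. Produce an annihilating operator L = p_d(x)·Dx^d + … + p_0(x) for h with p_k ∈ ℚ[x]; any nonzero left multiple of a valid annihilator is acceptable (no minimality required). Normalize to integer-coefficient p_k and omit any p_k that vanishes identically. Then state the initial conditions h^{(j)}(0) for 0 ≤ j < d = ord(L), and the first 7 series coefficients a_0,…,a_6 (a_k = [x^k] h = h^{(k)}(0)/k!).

f: a_k = 0, -4, 0, 16/3, 0, -64/5, 0, …
h₀=f(r): pull back L_f along r ⇒ L₀.
Differentiate: ansatz ord ≤ ord L₀ ⇒ L.
L = (-4 + 8·x + 64·x^2 + 192·x^3 + 192·x^4) + (1 + 4·x + 4·x^2 + 32·x^3 + 80·x^4 + 64·x^5)·Dx  (order 1).
h: a_k = -4, -16, 16, 128, 256, -512, -3328, …
ICs: h(0) = -4.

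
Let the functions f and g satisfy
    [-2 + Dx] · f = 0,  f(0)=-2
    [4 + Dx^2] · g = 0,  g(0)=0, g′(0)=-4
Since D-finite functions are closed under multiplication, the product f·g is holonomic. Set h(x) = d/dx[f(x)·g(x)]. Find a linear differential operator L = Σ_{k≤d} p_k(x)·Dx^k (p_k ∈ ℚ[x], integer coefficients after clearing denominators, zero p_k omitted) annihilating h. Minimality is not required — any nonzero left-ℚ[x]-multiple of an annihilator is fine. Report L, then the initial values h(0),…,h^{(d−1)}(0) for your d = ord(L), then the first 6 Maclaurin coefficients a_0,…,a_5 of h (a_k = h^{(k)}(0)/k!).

L = 8 - 4·Dx + Dx^2  (order 2).
h: a_k = 8, 32, 32, 0, -64/3, -256/15, …
ICs: h(0) = 8, h′(0) = 32.

f: a_k = -2, -4, -4, -8/3, -4/3, -8/15, …
g: a_k = 0, -4, 0, 8/3, 0, -8/15, …
Sym-product of L_f,L_g gives L₀ (≤ ord 2).
Differentiate: ansatz ord ≤ ord L₀ ⇒ L.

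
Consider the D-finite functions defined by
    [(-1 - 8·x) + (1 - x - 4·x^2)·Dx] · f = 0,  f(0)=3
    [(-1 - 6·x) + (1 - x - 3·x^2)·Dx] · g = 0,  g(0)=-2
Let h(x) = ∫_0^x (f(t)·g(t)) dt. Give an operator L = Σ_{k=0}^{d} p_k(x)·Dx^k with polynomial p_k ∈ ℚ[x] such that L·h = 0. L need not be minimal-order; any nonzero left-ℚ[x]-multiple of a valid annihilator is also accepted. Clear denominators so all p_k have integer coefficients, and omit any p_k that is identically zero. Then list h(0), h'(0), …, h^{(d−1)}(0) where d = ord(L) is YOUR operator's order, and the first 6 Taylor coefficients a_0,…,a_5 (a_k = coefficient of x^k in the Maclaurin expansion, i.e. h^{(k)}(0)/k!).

L = (-2 - 12·x + 21·x^2 + 48·x^3)·Dx + (1 - 2·x - 6·x^2 + 7·x^3 + 12·x^4)·Dx^2  (order 2).
h: a_k = 0, -6, -6, -20, -75/2, -504/5, …
ICs: h(0) = 0, h′(0) = -6.

f: a_k = 3, 3, 15, 27, 87, 195, …
g: a_k = -2, -2, -8, -14, -38, -80, …
f·g: L₀ = L_f ⊗_s L_g, ord ≤ 1·1.
Integrate: L := L₀·Dx.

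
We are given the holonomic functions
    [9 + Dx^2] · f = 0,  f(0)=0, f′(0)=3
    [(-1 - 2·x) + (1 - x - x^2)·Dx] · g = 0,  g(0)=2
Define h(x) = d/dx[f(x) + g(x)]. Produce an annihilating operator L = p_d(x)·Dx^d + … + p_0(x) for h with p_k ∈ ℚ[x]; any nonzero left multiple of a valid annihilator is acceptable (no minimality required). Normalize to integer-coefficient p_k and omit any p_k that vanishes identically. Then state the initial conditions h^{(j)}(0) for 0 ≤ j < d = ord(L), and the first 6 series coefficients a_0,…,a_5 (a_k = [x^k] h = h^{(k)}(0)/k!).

L = (468 + 1026·x + 1170·x^2 + 450·x^3 + 630·x^4 + 486·x^5 + 162·x^6) + (-81 - 63·x + 252·x^2 + 45·x^3 - 90·x^4 + 153·x^5 + 189·x^6 + 54·x^7)·Dx + (52 + 114·x + 130·x^2 + 50·x^3 + 70·x^4 + 54·x^5 + 18·x^6)·Dx^2 + (-9 - 7·x + 28·x^2 + 5·x^3 - 10·x^4 + 17·x^5 + 21·x^6 + 6·x^7)·Dx^3  (order 3).
h: a_k = 5, 8, 9/2, 40, 721/8, 156, …
ICs: h(0) = 5, h′(0) = 8, h′′(0) = 9.

f: a_k = 0, 3, 0, -9/2, 0, 81/40, …
g: a_k = 2, 2, 4, 6, 10, 16, …
h₀=f+g: left-lcm gives L₀, ord ≤ 3.
Differentiate: ansatz ord ≤ ord L₀ ⇒ L.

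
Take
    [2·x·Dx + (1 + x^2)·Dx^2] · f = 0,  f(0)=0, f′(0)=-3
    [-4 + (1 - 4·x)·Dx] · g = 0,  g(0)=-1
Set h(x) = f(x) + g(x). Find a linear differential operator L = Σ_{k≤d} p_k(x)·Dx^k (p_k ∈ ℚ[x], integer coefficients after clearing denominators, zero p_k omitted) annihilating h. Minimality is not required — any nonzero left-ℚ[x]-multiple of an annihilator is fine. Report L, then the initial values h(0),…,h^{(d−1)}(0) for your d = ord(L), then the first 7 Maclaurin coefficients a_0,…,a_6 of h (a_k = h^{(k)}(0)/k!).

f: a_k = 0, -3, 0, 1, 0, -3/5, 0, …
g: a_k = -1, -4, -16, -64, -256, -1024, -4096, …
f+g: L₀ = lclm(L_f,L_g), ord ≤ 2+1.
L = (8 - 128·x - 24·x^2)·Dx + (-49 + 8·x - 109·x^2 - 24·x^3)·Dx^2 + (4 - 15·x - 15·x^3 - 4·x^4)·Dx^3  (order 3).
h: a_k = -1, -7, -16, -63, -256, -5123/5, -4096, …
ICs: h(0) = -1, h′(0) = -7, h′′(0) = -32.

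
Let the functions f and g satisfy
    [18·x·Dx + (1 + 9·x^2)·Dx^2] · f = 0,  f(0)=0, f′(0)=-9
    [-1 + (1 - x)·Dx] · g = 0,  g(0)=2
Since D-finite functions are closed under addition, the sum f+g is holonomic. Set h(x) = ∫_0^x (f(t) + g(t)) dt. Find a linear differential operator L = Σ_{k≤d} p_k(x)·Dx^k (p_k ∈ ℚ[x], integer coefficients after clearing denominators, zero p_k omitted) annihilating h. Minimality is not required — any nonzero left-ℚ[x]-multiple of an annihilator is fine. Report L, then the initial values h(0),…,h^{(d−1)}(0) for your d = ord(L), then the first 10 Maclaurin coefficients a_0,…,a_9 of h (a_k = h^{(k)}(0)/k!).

f: a_k = 0, -9, 0, 27, 0, -729/5, 0, 6561/7, 0, -6561, …
g: a_k = 2, 2, 2, 2, 2, 2, 2, 2, 2, 2, …
f+g: L₀ = lclm(L_f,L_g), ord ≤ 2+1.
∫: right-multiply L₀ by Dx.
L = (18 - 72·x - 486·x^2)·Dx^2 + (-12 + 18·x + 180·x^2 - 486·x^3)·Dx^3 + (1 + 8·x + 72·x^3 - 81·x^4)·Dx^4  (order 4).
h: a_k = 0, 2, -7/2, 2/3, 29/4, 2/5, -719/30, 2/7, 6575/56, 2/9, …
ICs: h(0) = 0, h′(0) = 2, h′′(0) = -7, h′′′(0) = 4.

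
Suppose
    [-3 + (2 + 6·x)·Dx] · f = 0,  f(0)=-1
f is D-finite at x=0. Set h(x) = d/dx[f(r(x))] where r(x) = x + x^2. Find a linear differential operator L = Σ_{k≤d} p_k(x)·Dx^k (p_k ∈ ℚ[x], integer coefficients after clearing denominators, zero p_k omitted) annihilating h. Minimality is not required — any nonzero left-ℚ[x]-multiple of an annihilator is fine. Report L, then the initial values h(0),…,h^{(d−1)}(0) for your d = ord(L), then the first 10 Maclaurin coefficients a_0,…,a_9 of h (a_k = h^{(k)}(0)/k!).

f: a_k = -1, -3/2, 9/8, -27/16, 405/128, -1701/256, 15309/1024, -72171/2048, 2814669/32768, -14073345/65536, …
h₀=f(r): pull back L_f along r ⇒ L₀.
h₀' ⇒ L via d/dx closure of L₀.
L = 1 + (-2 - 10·x - 18·x^2 - 12·x^3)·Dx  (order 1).
h: a_k = -3/2, -3/4, 27/16, -99/32, 1215/256, -2997/512, 9639/2048, 6237/4096, -1073817/65536, 5561055/131072, …
ICs: h(0) = -3/2.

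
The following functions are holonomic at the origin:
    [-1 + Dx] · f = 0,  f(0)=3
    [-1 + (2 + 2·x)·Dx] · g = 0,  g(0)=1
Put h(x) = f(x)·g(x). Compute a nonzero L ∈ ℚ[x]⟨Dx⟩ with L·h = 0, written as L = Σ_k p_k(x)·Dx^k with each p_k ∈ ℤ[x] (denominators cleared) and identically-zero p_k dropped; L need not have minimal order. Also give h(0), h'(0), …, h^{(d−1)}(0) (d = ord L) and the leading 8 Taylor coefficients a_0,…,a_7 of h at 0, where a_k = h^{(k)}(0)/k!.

f: a_k = 3, 3, 3/2, 1/2, 1/8, 1/40, 1/240, 1/1680, …
g: a_k = 1, 1/2, -1/8, 1/16, -5/128, 7/256, -21/1024, 33/2048, …
Product ⇒ symmetric product L₀, ord ≤ 1.
L = (-3 - 2·x) + (2 + 2·x)·Dx  (order 1).
h: a_k = 3, 9/2, 21/8, 17/16, 33/128, 107/1280, -89/15360, 1123/71680, …
ICs: h(0) = 3.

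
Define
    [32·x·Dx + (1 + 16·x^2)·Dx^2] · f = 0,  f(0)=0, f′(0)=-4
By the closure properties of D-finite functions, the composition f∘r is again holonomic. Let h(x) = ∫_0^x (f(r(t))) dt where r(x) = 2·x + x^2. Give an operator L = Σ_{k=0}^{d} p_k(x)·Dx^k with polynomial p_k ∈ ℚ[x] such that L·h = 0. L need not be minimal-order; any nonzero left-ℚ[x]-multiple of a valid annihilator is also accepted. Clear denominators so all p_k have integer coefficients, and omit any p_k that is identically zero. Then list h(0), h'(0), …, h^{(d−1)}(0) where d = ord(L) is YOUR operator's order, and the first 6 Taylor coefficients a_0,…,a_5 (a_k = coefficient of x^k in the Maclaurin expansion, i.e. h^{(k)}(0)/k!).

L = (-1 + 128·x + 256·x^2 + 192·x^3 + 48·x^4)·Dx^2 + (1 + x + 64·x^2 + 128·x^3 + 80·x^4 + 16·x^5)·Dx^3  (order 3).
h: a_k = 0, 0, -4, -4/3, 128/3, 256/5, …
ICs: h(0) = 0, h′(0) = 0, h′′(0) = -8.

f: a_k = 0, -4, 0, 64/3, 0, -1024/5, …
h₀=f(r): pull back L_f along r ⇒ L₀.
Integrate: L := L₀·Dx.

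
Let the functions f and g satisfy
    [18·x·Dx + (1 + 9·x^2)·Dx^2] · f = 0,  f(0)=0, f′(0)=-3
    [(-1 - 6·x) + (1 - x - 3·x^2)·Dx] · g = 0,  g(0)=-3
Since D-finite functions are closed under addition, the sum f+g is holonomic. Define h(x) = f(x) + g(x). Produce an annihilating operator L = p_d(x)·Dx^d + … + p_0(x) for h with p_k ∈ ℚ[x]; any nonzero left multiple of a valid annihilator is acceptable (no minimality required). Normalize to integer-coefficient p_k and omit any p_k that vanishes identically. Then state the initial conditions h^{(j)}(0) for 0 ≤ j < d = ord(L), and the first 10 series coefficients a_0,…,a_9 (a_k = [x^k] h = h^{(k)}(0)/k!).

f: a_k = 0, -3, 0, 9, 0, -243/5, 0, 2187/7, 0, -2187, …
g: a_k = -3, -3, -12, -21, -57, -120, -291, -651, -1524, -3477, …
Sum ⇒ L₀ = lclm(L_f,L_g) in ℚ(x)⟨Dx⟩.
L = (72 - 288·x - 4428·x^2 - 9720·x^3 - 33534·x^4 - 13122·x^6)·Dx + (-30 - 180·x - 144·x^2 - 1728·x^3 - 9153·x^4 - 23814·x^5 - 2187·x^6 - 13122·x^7)·Dx^2 + (4 + 14·x + 114·x^2 - 36·x^3 + 459·x^4 - 1539·x^5 - 2430·x^6 - 729·x^7 - 2187·x^8)·Dx^3  (order 3).
h: a_k = -3, -6, -12, -12, -57, -843/5, -291, -2370/7, -1524, -5664, …
ICs: h(0) = -3, h′(0) = -6, h′′(0) = -24.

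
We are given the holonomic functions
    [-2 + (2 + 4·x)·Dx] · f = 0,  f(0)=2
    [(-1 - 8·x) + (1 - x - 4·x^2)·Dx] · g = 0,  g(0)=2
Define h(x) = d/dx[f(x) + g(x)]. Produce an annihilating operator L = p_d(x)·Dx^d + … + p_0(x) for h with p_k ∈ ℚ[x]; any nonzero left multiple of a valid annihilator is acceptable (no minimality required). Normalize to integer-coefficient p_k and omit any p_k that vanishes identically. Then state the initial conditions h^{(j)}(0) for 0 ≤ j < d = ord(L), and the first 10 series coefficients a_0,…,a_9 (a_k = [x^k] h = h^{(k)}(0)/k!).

f: a_k = 2, 2, -1, 1, -5/4, 7/4, -21/8, 33/8, -429/64, 715/64, …
g: a_k = 2, 2, 10, 18, 58, 130, 362, 882, 2330, 5858, …
Sum ⇒ L₀ = lclm(L_f,L_g) in ℚ(x)⟨Dx⟩.
Derive L from L₀ (diff closure).
L = (-84 - 630·x - 1632·x^2 - 2112·x^3 - 1920·x^4) + (-51 - 678·x - 2781·x^2 - 5904·x^3 - 8208·x^4 - 5760·x^5)·Dx + (11 + 62·x + 117·x^2 - 102·x^3 - 1040·x^4 - 2016·x^5 - 1280·x^6)·Dx^2  (order 2).
h: a_k = 4, 18, 57, 227, 2635/4, 8625/4, 49623/8, 148691/8, 3380643/64, 9701765/64, …
ICs: h(0) = 4, h′(0) = 18.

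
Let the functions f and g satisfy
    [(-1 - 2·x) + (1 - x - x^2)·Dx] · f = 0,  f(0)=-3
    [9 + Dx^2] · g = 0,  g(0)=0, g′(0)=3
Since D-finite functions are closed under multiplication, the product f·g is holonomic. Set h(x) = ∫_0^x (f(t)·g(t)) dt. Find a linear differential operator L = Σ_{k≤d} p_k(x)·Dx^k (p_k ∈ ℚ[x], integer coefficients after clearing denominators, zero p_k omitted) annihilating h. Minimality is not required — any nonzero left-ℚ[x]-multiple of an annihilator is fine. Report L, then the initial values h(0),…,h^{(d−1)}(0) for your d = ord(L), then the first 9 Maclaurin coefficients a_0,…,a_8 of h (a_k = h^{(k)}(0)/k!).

f: a_k = -3, -3, -6, -9, -15, -24, -39, -63, -102, …
g: a_k = 0, 3, 0, -9/2, 0, 81/40, 0, -243/560, 0, …
Product ⇒ symmetric product L₀, ord ≤ 2.
h=∫h₀ ⇒ L = L₀·Dx.
L = (-7 + 9·x + 9·x^2)·Dx + (2 + 4·x)·Dx^2 + (-1 + x + x^2)·Dx^3  (order 3).
h: a_k = 0, 0, -9/2, -3, -9/8, -27/10, -321/80, -1503/280, -6759/896, …
ICs: h(0) = 0, h′(0) = 0, h′′(0) = -9.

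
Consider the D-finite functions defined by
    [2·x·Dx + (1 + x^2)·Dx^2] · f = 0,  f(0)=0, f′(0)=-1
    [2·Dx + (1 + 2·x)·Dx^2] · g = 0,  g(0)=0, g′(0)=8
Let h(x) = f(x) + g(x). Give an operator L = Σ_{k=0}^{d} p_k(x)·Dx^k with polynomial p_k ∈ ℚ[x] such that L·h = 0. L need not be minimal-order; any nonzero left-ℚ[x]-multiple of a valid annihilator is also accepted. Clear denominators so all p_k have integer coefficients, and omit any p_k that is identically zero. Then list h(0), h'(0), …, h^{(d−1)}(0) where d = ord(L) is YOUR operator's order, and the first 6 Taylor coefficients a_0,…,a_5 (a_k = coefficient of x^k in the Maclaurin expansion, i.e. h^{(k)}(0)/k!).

f: a_k = 0, -1, 0, 1/3, 0, -1/5, …
g: a_k = 0, 8, -8, 32/3, -16, 128/5, …
f+g: L₀ = lclm(L_f,L_g), ord ≤ 2+2.
L = (-2 - 12·x + 6·x^2 + 4·x^3)·Dx + (-5 - 4·x - 9·x^2 + 12·x^3 + 8·x^4)·Dx^2 + (-1 - x + 2·x^2 + x^3 + 3·x^4 + 2·x^5)·Dx^3  (order 3).
h: a_k = 0, 7, -8, 11, -16, 127/5, …
ICs: h(0) = 0, h′(0) = 7, h′′(0) = -16.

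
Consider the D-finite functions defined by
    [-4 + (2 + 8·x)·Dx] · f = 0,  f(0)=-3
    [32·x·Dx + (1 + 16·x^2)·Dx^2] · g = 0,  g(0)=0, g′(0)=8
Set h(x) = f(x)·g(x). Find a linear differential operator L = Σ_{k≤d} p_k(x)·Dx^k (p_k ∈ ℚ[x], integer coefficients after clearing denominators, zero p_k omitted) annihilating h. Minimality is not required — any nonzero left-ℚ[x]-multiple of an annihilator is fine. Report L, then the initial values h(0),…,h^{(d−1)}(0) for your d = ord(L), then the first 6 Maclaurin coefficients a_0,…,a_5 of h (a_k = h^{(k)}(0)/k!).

L = (12 - 64·x - 64·x^2) + (-4 + 16·x + 192·x^2 + 256·x^3)·Dx + (1 + 8·x + 32·x^2 + 128·x^3 + 256·x^4)·Dx^2  (order 2).
h: a_k = 0, -24, -48, 176, 160, -6224/5, …
ICs: h(0) = 0, h′(0) = -24.

f: a_k = -3, -6, 6, -12, 30, -84, …
g: a_k = 0, 8, 0, -128/3, 0, 2048/5, …
Sym-product of L_f,L_g gives L₀ (≤ ord 2).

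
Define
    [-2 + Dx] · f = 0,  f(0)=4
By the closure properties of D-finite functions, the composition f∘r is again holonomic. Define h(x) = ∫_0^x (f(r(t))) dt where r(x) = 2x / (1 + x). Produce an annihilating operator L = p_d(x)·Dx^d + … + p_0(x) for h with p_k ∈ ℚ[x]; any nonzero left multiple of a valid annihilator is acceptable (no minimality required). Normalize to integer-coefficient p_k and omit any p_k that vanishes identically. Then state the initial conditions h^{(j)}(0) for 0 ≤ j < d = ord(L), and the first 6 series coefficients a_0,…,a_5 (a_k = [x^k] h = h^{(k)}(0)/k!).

L = -4·Dx + (1 + 2·x + x^2)·Dx^2  (order 2).
h: a_k = 0, 4, 8, 16/3, -4/3, -16/15, …
ICs: h(0) = 0, h′(0) = 4.

f: a_k = 4, 8, 8, 16/3, 8/3, 16/15, …
Change of var in L_f (x↦r) gives L₀.
Integrate: L := L₀·Dx.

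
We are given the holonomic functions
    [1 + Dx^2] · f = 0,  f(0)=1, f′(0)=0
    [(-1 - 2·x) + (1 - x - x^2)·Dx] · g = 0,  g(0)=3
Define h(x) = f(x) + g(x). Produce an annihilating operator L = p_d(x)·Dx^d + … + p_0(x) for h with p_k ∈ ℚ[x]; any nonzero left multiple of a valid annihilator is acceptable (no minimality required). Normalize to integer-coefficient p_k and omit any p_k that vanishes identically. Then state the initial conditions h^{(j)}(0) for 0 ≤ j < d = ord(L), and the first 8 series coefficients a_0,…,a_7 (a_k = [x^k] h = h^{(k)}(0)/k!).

f: a_k = 1, 0, -1/2, 0, 1/24, 0, -1/720, 0, …
g: a_k = 3, 3, 6, 9, 15, 24, 39, 63, …
Sum ⇒ L₀ = lclm(L_f,L_g) in ℚ(x)⟨Dx⟩.
L = (-19 - 48·x - 31·x^2 - 24·x^3 - 5·x^4 - 2·x^5) + (5 - x - 4·x^2 - 7·x^3 - 6·x^4 - 3·x^5 - x^6)·Dx + (-19 - 48·x - 31·x^2 - 24·x^3 - 5·x^4 - 2·x^5)·Dx^2 + (5 - x - 4·x^2 - 7·x^3 - 6·x^4 - 3·x^5 - x^6)·Dx^3  (order 3).
h: a_k = 4, 3, 11/2, 9, 361/24, 24, 28079/720, 63, …
ICs: h(0) = 4, h′(0) = 3, h′′(0) = 11.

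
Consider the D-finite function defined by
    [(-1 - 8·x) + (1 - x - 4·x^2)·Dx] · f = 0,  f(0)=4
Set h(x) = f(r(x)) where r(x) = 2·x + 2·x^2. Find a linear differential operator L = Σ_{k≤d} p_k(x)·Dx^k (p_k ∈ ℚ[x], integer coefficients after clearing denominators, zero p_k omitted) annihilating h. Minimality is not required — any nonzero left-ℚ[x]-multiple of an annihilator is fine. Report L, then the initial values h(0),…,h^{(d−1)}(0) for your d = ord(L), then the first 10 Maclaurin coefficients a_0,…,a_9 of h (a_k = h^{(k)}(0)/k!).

L = (2 + 36·x + 96·x^2 + 64·x^3) + (-1 + 2·x + 18·x^2 + 32·x^3 + 16·x^4)·Dx  (order 1).
h: a_k = 4, 8, 88, 448, 2800, 16608, 99360, 594432, 3553600, 21252224, …
ICs: h(0) = 4.

f: a_k = 4, 4, 20, 36, 116, 260, 724, 1764, 4660, 11716, …
L₀ from L_f via x↦r, Dx↦r'^{-1}Dx.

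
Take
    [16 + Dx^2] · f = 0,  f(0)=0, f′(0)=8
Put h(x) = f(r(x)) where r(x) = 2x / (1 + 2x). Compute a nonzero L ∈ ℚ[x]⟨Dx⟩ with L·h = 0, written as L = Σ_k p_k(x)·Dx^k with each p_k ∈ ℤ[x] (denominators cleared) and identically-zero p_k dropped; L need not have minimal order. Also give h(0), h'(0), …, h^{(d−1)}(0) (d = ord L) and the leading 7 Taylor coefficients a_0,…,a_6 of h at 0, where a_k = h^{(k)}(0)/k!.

f: a_k = 0, 8, 0, -64/3, 0, 256/15, 0, …
h₀=f(r): pull back L_f along r ⇒ L₀.
L = 64 + (4 + 24·x + 48·x^2 + 32·x^3)·Dx + (1 + 8·x + 24·x^2 + 32·x^3 + 16·x^4)·Dx^2  (order 2).
h: a_k = 0, 16, -32, -320/3, 896, -49408/15, 7680, …
ICs: h(0) = 0, h′(0) = 16.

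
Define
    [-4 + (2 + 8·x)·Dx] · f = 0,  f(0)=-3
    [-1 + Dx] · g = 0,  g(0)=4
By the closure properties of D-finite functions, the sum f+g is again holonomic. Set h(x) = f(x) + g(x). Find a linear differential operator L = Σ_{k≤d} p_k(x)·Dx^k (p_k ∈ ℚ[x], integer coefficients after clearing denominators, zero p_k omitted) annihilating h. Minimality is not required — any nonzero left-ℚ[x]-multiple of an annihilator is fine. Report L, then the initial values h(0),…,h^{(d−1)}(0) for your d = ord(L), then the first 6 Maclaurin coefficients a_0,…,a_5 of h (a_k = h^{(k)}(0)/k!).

L = (6 + 8·x) + (-5 - 8·x - 16·x^2)·Dx + (-1 + 16·x^2)·Dx^2  (order 2).
h: a_k = 1, -2, 8, -34/3, 181/6, -2519/30, …
ICs: h(0) = 1, h′(0) = -2.

f: a_k = -3, -6, 6, -12, 30, -84, …
g: a_k = 4, 4, 2, 2/3, 1/6, 1/30, …
Sum ⇒ L₀ = lclm(L_f,L_g) in ℚ(x)⟨Dx⟩.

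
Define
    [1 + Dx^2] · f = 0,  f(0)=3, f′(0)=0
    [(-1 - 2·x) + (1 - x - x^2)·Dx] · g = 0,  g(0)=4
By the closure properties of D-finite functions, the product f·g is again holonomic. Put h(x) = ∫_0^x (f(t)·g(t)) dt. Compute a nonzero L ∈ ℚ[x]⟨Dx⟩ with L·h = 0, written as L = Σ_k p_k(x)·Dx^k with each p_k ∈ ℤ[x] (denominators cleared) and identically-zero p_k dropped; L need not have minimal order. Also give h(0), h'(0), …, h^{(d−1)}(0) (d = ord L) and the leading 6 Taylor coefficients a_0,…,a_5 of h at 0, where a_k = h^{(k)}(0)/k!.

f: a_k = 3, 0, -3/2, 0, 1/8, 0, …
g: a_k = 4, 4, 8, 12, 20, 32, …
h₀=f·g: eliminate ⇒ L₀, order ≤ 2·1.
h=∫₀ˣh₀: take L = L₀·Dx.
L = (1 + x + x^2)·Dx + (2 + 4·x)·Dx^2 + (-1 + x + x^2)·Dx^3  (order 3).
h: a_k = 0, 12, 6, 6, 15/2, 97/10, …
ICs: h(0) = 0, h′(0) = 12, h′′(0) = 12.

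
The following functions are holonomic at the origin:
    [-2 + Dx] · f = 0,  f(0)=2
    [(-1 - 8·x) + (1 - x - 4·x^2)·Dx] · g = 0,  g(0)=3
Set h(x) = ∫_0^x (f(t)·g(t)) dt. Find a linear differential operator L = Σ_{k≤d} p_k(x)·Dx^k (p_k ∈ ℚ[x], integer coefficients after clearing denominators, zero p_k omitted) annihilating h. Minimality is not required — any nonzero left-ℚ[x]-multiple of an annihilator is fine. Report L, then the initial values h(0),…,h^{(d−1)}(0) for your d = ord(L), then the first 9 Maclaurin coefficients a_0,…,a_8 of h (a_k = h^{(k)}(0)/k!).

L = (3 + 6·x - 8·x^2)·Dx + (-1 + x + 4·x^2)·Dx^2  (order 2).
h: a_k = 0, 6, 9, 18, 67/2, 354/5, 743/5, 4946/15, 102807/140, …
ICs: h(0) = 0, h′(0) = 6.

f: a_k = 2, 4, 4, 8/3, 4/3, 8/15, 8/45, 16/315, 4/315, …
g: a_k = 3, 3, 15, 27, 87, 195, 543, 1323, 3495, …
L₀ := L_f ⊗_s L_g (sym. prod.), ord ≤ 1.
h=∫h₀ ⇒ L = L₀·Dx.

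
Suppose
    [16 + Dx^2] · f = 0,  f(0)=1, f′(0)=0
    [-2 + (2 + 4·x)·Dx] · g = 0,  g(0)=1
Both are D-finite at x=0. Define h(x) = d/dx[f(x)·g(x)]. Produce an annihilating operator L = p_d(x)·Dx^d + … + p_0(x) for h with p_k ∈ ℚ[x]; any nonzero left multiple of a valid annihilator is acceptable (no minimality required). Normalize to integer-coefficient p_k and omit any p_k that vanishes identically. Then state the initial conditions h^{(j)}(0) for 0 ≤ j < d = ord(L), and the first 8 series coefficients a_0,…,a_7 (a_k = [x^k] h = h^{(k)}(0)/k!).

f: a_k = 1, 0, -8, 0, 32/3, 0, -256/45, 0, …
g: a_k = 1, 1, -1/2, 1/2, -5/8, 7/8, -21/16, 33/16, …
f·g: L₀ = L_f ⊗_s L_g, ord ≤ 2·1.
h₀' ⇒ L via d/dx closure of L₀.
L = (413 + 2688·x + 6784·x^2 + 8192·x^3 + 4096·x^4) + (-26 - 180·x - 384·x^2 - 256·x^3)·Dx + (19 + 140·x + 396·x^2 + 512·x^3 + 256·x^4)·Dx^2  (order 2).
h: a_k = 1, -17, -45/2, 337/6, 905/24, -5281/120, -26677/720, 199649/5040, …
ICs: h(0) = 1, h′(0) = -17.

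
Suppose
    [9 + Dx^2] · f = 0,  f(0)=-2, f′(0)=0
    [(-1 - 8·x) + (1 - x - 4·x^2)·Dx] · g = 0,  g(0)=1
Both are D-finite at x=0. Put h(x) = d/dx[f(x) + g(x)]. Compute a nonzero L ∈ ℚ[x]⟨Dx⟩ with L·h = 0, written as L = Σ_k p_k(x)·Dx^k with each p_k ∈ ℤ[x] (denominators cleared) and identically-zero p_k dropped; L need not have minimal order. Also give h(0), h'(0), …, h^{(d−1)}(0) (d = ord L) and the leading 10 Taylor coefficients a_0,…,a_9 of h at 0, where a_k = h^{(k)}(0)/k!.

f: a_k = -2, 0, 9, 0, -27/4, 0, 81/40, 0, -729/2240, 0, …
g: a_k = 1, 1, 5, 9, 29, 65, 181, 441, 1165, 2929, …
L₀ := lclm(L_f,L_g); ord L₀ ≤ 2+1.
h₀' ⇒ L via d/dx closure of L₀.
L = (2358 + 13068·x + 57006·x^2 + 38520·x^3 + 83520·x^4 + 31104·x^5 + 41472·x^6) + (-189 - 1413·x + 1251·x^2 + 4203·x^3 + 5580·x^4 + 11952·x^5 + 12096·x^6 + 13824·x^7)·Dx + (262 + 1452·x + 6334·x^2 + 4280·x^3 + 9280·x^4 + 3456·x^5 + 4608·x^6)·Dx^2 + (-21 - 157·x + 139·x^2 + 467·x^3 + 620·x^4 + 1328·x^5 + 1344·x^6 + 1536·x^7)·Dx^3  (order 3).
h: a_k = 1, 28, 27, 89, 325, 21963/20, 3087, 2608871/280, 26361, 169994329/2240, …
ICs: h(0) = 1, h′(0) = 28, h′′(0) = 54.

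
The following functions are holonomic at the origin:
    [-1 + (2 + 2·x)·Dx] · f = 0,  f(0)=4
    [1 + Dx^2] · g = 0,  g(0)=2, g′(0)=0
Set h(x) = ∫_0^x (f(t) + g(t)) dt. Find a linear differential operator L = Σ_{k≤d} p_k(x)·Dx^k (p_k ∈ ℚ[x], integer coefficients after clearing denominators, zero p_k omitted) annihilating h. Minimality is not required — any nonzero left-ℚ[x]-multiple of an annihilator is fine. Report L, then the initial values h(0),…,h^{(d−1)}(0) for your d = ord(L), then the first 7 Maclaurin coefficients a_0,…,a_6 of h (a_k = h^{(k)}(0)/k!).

f: a_k = 4, 2, -1/2, 1/4, -5/32, 7/64, -21/256, …
g: a_k = 2, 0, -1, 0, 1/12, 0, -1/360, …
L₀ := lclm(L_f,L_g); ord L₀ ≤ 1+2.
h=∫h₀ ⇒ L = L₀·Dx.
L = (-7 - 8·x - 4·x^2)·Dx + (6 + 22·x + 24·x^2 + 8·x^3)·Dx^2 + (-7 - 8·x - 4·x^2)·Dx^3 + (6 + 22·x + 24·x^2 + 8·x^3)·Dx^4  (order 4).
h: a_k = 0, 6, 1, -1/2, 1/16, -7/480, 7/384, …
ICs: h(0) = 0, h′(0) = 6, h′′(0) = 2, h′′′(0) = -3.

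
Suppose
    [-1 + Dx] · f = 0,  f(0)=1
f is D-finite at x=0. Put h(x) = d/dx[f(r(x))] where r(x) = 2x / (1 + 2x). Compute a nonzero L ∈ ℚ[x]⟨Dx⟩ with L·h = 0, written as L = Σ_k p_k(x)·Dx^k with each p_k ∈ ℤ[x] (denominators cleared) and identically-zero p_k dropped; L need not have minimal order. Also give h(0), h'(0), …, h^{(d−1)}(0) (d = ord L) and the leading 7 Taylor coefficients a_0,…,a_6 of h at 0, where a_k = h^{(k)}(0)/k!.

L = (-2 - 8·x) + (-1 - 4·x - 4·x^2)·Dx  (order 1).
h: a_k = 2, -4, 4, 8/3, -76/3, 1208/15, -8728/45, …
ICs: h(0) = 2.

f: a_k = 1, 1, 1/2, 1/6, 1/24, 1/120, 1/720, …
h₀=f(r): pull back L_f along r ⇒ L₀.
h₀' ⇒ L via d/dx closure of L₀.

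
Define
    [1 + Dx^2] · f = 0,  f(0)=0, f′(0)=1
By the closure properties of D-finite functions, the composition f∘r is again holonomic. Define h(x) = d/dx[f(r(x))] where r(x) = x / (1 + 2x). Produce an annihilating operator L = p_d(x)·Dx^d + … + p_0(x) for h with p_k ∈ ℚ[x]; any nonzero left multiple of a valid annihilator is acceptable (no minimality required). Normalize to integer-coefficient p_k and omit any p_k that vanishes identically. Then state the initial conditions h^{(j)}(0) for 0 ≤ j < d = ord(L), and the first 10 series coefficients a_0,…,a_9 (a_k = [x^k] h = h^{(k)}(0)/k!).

L = (25 + 96·x + 96·x^2) + (12 + 72·x + 144·x^2 + 96·x^3)·Dx + (1 + 8·x + 24·x^2 + 32·x^3 + 16·x^4)·Dx^2  (order 2).
h: a_k = 1, -4, 23/2, -28, 1441/24, -225/2, 123479/720, -6599/45, -12104063/40320, 4486271/2016, …
ICs: h(0) = 1, h′(0) = -4.

f: a_k = 0, 1, 0, -1/6, 0, 1/120, 0, -1/5040, 0, 1/362880, …
Substitute x→r, Dx→(1/r')Dx; clear ⇒ L₀.
Differentiate: ansatz ord ≤ ord L₀ ⇒ L.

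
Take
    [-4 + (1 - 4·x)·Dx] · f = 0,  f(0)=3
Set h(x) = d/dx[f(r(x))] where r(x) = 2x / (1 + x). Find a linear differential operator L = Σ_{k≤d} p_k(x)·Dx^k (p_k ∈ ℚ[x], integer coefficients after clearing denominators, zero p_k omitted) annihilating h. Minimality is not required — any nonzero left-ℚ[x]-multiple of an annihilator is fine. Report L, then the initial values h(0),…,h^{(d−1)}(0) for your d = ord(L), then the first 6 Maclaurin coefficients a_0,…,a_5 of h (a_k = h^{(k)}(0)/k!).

f: a_k = 3, 12, 48, 192, 768, 3072, …
Substitute x→r, Dx→(1/r')Dx; clear ⇒ L₀.
h=h₀': d/dx-closure on L₀ ⇒ L.
L = 14 + (-1 + 7·x)·Dx  (order 1).
h: a_k = 24, 336, 3528, 32928, 288120, 2420208, …
ICs: h(0) = 24.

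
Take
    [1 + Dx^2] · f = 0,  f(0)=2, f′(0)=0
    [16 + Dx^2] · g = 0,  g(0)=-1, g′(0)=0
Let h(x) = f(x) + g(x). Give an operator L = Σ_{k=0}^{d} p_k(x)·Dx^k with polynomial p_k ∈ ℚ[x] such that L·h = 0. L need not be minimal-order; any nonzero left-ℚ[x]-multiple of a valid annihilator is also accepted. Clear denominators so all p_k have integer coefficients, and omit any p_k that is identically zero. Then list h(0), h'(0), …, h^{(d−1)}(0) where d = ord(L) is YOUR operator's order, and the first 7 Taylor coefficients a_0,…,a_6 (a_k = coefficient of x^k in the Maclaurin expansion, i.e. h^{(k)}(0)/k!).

f: a_k = 2, 0, -1, 0, 1/12, 0, -1/360, …
g: a_k = -1, 0, 8, 0, -32/3, 0, 256/45, …
Weyl lclm of L_f,L_g ⇒ L₀ (ord ≤ 4).
L = 16 + 17·Dx^2 + Dx^4  (order 4).
h: a_k = 1, 0, 7, 0, -127/12, 0, 2047/360, …
ICs: h(0) = 1, h′(0) = 0, h′′(0) = 14, h′′′(0) = 0.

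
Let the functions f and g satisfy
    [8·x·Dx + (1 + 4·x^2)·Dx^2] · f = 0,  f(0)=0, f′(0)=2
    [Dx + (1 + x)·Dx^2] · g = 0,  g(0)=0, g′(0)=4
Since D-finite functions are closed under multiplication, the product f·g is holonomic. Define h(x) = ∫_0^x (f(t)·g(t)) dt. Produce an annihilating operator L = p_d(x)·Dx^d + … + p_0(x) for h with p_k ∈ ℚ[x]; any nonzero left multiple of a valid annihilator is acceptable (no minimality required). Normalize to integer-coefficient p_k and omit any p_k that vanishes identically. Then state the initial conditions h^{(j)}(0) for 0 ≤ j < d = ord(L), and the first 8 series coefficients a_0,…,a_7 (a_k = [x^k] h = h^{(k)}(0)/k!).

L = (288 + 560·x + 3584·x^2 + 8640·x^3 + 7680·x^4 + 3328·x^5 + 1024·x^7)·Dx^2 + (258 + 1840·x + 6992·x^2 + 19264·x^3 + 29440·x^4 + 23808·x^5 + 8960·x^6 + 3072·x^7 + 3584·x^8)·Dx^3 + (36 + 628·x + 2496·x^2 + 6192·x^3 + 12288·x^4 + 15936·x^5 + 12288·x^6 + 5376·x^7 + 3072·x^8 + 2048·x^9)·Dx^4 + (17 + 66·x + 241·x^2 + 608·x^3 + 1152·x^4 + 1728·x^5 + 2016·x^6 + 1536·x^7 + 768·x^8 + 512·x^9 + 256·x^10)·Dx^5  (order 5).
h: a_k = 0, 0, 0, 8/3, -1, -8/5, 5/9, 152/45, …
ICs: h(0) = 0, h′(0) = 0, h′′(0) = 0, h′′′(0) = 16, h′′′′(0) = -24.

f: a_k = 0, 2, 0, -8/3, 0, 32/5, 0, -128/7, …
g: a_k = 0, 4, -2, 4/3, -1, 4/5, -2/3, 4/7, …
f·g: L₀ = L_f ⊗_s L_g, ord ≤ 2·2.
∫: right-multiply L₀ by Dx.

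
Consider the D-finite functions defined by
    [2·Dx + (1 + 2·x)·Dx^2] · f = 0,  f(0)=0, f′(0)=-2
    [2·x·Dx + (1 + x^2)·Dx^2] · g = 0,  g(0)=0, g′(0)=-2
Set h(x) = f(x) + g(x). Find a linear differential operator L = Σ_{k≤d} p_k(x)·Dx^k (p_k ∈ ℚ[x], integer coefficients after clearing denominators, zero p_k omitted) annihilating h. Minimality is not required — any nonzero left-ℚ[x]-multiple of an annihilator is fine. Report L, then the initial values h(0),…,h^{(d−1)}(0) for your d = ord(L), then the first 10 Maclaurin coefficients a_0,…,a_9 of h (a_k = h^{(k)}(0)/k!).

L = (-2 - 12·x + 6·x^2 + 4·x^3)·Dx + (-5 - 4·x - 9·x^2 + 12·x^3 + 8·x^4)·Dx^2 + (-1 - x + 2·x^2 + x^3 + 3·x^4 + 2·x^5)·Dx^3  (order 3).
h: a_k = 0, -4, 2, -2, 4, -34/5, 32/3, -18, 32, -514/9, …
ICs: h(0) = 0, h′(0) = -4, h′′(0) = 4.

f: a_k = 0, -2, 2, -8/3, 4, -32/5, 32/3, -128/7, 32, -512/9, …
g: a_k = 0, -2, 0, 2/3, 0, -2/5, 0, 2/7, 0, -2/9, …
Sum ⇒ L₀ = lclm(L_f,L_g) in ℚ(x)⟨Dx⟩.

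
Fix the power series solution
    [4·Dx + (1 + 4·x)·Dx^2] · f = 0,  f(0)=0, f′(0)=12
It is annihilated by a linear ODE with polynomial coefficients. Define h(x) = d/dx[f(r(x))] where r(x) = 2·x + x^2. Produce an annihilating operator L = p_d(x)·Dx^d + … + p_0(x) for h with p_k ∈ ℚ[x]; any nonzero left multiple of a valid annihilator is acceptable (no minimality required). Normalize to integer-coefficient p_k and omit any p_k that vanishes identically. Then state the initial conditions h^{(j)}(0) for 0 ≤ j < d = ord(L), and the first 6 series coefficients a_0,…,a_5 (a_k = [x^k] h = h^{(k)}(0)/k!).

f: a_k = 0, 12, -24, 64, -192, 3072/5, …
Change of var in L_f (x↦r) gives L₀.
h=h₀': d/dx-closure on L₀ ⇒ L.
L = (7 + 8·x + 4·x^2) + (1 + 9·x + 12·x^2 + 4·x^3)·Dx  (order 1).
h: a_k = 24, -168, 1248, -9312, 69504, -518784, …
ICs: h(0) = 24.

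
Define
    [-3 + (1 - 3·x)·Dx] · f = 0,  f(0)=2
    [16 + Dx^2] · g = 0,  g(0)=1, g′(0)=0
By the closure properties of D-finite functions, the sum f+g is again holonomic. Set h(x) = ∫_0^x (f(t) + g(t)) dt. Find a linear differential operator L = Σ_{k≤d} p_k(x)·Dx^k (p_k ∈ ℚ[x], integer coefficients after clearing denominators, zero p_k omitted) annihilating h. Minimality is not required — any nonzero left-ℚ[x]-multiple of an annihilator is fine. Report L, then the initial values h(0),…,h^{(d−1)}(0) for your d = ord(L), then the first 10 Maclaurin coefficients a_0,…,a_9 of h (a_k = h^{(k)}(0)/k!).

L = (1680 - 2304·x + 3456·x^2)·Dx + (-272 + 1584·x - 3456·x^2 + 3456·x^3)·Dx^2 + (105 - 144·x + 216·x^2)·Dx^3 + (-17 + 99·x - 216·x^2 + 216·x^3)·Dx^4  (order 4).
h: a_k = 0, 3, 3, 10/3, 27/2, 518/15, 81, 65354/315, 2187/4, 4133942/2835, …
ICs: h(0) = 0, h′(0) = 3, h′′(0) = 6, h′′′(0) = 20.

f: a_k = 2, 6, 18, 54, 162, 486, 1458, 4374, 13122, 39366, …
g: a_k = 1, 0, -8, 0, 32/3, 0, -256/45, 0, 512/315, 0, …
f+g: L₀ = lclm(L_f,L_g), ord ≤ 1+2.
∫: right-multiply L₀ by Dx.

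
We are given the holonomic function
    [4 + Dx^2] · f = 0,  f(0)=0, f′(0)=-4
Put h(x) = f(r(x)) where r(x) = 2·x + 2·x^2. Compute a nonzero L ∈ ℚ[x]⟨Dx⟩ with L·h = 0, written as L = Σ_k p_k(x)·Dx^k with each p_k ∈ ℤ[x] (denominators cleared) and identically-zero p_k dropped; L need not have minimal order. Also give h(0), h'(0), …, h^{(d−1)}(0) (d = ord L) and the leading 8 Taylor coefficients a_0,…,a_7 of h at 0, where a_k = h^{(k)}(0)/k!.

L = (16 + 96·x + 192·x^2 + 128·x^3) - 2·Dx + (1 + 2·x)·Dx^2  (order 2).
h: a_k = 0, -8, -8, 64/3, 64, 704/15, -64, -51712/315, …
ICs: h(0) = 0, h′(0) = -8.

f: a_k = 0, -4, 0, 8/3, 0, -8/15, 0, 16/315, …
L₀ from L_f via x↦r, Dx↦r'^{-1}Dx.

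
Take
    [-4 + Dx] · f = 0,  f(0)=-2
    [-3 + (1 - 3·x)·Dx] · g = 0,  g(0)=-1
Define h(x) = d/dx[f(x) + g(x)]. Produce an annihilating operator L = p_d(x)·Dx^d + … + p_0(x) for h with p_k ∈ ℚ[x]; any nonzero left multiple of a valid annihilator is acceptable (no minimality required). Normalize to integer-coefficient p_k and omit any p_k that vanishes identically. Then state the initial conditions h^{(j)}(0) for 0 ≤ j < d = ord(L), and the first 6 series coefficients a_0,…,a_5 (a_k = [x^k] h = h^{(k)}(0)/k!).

f: a_k = -2, -8, -16, -64/3, -64/3, -256/15, …
g: a_k = -1, -3, -9, -27, -81, -243, …
L₀ := lclm(L_f,L_g); ord L₀ ≤ 1+1.
h=h₀': d/dx-closure on L₀ ⇒ L.
L = (60 + 144·x) + (-19 - 48·x + 72·x^2)·Dx + (1 + 3·x - 18·x^2)·Dx^2  (order 2).
h: a_k = -11, -50, -145, -1228/3, -3901/3, -66634/15, …
ICs: h(0) = -11, h′(0) = -50.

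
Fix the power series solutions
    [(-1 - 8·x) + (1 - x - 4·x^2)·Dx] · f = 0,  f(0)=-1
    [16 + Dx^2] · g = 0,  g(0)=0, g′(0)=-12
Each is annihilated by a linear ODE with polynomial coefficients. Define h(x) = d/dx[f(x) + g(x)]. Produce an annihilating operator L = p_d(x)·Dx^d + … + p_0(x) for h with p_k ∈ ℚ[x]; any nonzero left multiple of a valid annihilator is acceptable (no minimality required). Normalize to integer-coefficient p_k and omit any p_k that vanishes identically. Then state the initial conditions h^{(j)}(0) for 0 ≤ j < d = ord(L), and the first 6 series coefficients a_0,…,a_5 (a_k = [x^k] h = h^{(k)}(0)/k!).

L = (6848 + 35072·x + 150784·x^2 + 87040·x^3 + 204800·x^4 + 147456·x^5 + 196608·x^6) + (-560 - 4048·x + 5184·x^2 + 13952·x^3 + 2560·x^4 + 18432·x^5 + 57344·x^6 + 65536·x^7)·Dx + (428 + 2192·x + 9424·x^2 + 5440·x^3 + 12800·x^4 + 9216·x^5 + 12288·x^6)·Dx^2 + (-35 - 253·x + 324·x^2 + 872·x^3 + 160·x^4 + 1152·x^5 + 3584·x^6 + 4096·x^7)·Dx^3  (order 3).
h: a_k = -13, -10, 69, -116, -453, -1086, …
ICs: h(0) = -13, h′(0) = -10, h′′(0) = 138.

f: a_k = -1, -1, -5, -9, -29, -65, …
g: a_k = 0, -12, 0, 32, 0, -128/5, …
Weyl lclm of L_f,L_g ⇒ L₀ (ord ≤ 3).
Derive L from L₀ (diff closure).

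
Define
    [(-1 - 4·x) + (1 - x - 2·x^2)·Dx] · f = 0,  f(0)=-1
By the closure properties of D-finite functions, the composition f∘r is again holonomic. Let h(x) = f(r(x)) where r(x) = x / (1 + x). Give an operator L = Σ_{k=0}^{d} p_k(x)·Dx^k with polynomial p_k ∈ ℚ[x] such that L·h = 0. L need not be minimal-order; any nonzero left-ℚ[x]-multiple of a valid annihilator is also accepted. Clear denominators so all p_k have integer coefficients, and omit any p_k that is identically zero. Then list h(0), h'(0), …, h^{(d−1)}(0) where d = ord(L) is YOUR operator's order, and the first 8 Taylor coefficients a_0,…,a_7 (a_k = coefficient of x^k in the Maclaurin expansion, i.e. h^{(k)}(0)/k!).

L = (1 + 5·x) + (-1 - 2·x + x^2 + 2·x^3)·Dx  (order 1).
h: a_k = -1, -1, -2, 0, -4, 4, -12, 20, …
ICs: h(0) = -1.

f: a_k = -1, -1, -3, -5, -11, -21, -43, -85, …
Substitute x→r, Dx→(1/r')Dx; clear ⇒ L₀.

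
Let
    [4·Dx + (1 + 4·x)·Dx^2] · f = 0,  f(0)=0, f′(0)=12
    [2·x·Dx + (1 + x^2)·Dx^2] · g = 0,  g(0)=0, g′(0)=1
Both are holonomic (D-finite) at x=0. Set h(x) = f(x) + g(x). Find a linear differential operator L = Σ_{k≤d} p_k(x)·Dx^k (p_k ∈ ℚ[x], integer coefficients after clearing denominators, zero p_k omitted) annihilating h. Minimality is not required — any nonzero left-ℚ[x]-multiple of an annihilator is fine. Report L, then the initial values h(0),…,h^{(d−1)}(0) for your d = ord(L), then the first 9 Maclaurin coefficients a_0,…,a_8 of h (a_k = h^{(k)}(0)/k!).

f: a_k = 0, 12, -24, 64, -192, 3072/5, -2048, 49152/7, -24576, …
g: a_k = 0, 1, 0, -1/3, 0, 1/5, 0, -1/7, 0, …
h₀=f+g: left-lcm gives L₀, ord ≤ 4.
L = (-4 - 48·x + 12·x^2 + 16·x^3)·Dx + (-17 - 8·x - 45·x^2 + 24·x^3 + 32·x^4)·Dx^2 + (-2 - 7·x + 4·x^2 + x^3 + 6·x^4 + 8·x^5)·Dx^3  (order 3).
h: a_k = 0, 13, -24, 191/3, -192, 3073/5, -2048, 49151/7, -24576, …
ICs: h(0) = 0, h′(0) = 13, h′′(0) = -48.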